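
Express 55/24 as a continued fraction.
[2; 3, 2, 3]

Euclidean algorithm steps:
55 = 2 × 24 + 7
24 = 3 × 7 + 3
7 = 2 × 3 + 1
3 = 3 × 1 + 0
Continued fraction: [2; 3, 2, 3]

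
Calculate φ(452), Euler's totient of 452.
224

452 = 2^2 × 113
φ(n) = n × ∏(1 - 1/p) for each prime p dividing n
φ(452) = 452 × (1 - 1/2) × (1 - 1/113) = 224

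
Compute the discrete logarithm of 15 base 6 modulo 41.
37

Baby-step giant-step with step n = ⌈√41⌉ = 7.
Baby steps 6^j mod 41 (j:value) for j=0..6: 0:1, 1:6, 2:36, 3:11, 4:25, 5:27, 6:39.
Giant-step multiplier: 6^(-7) ≡ 6^(40-7) = 6^33 ≡ 17 (mod 41).
Giant steps γ_i = 15·17^i mod 41: γ_0=15, γ_1=9, γ_2=30, γ_3=18, γ_4=19, γ_5=36 (in table at j=2).
x = i·n + j = 5·7 + 2 = 37.
Check: 6^37 ≡ 15 (mod 41).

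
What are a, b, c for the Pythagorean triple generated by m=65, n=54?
(1309, 7020, 7141)

Euclid's formula: a = m² - n², b = 2mn, c = m² + n²
m = 65, n = 54
a = 65² - 54² = 4225 - 2916 = 1309
b = 2 × 65 × 54 = 7020
c = 65² + 54² = 4225 + 2916 = 7141
Verification: 1309² + 7020² = 1713481 + 49280400 = 50993881 = 7141² ✓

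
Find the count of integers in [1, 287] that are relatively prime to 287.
240

287 = 7 × 41
φ(n) = n × ∏(1 - 1/p) for each prime p dividing n
φ(287) = 287 × (1 - 1/7) × (1 - 1/41) = 240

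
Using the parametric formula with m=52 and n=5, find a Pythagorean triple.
(2679, 520, 2729)

Euclid's formula: a = m² - n², b = 2mn, c = m² + n²
m = 52, n = 5
a = 52² - 5² = 2704 - 25 = 2679
b = 2 × 52 × 5 = 520
c = 52² + 5² = 2704 + 25 = 2729
Verification: 2679² + 520² = 7177041 + 270400 = 7447441 = 2729² ✓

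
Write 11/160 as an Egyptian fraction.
1/15 + 1/480

Greedy algorithm:
11/160: ceiling(160/11) = 15, use 1/15
1/480: ceiling(480/1) = 480, use 1/480
Result: 11/160 = 1/15 + 1/480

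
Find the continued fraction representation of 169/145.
[1; 6, 24]

Euclidean algorithm steps:
169 = 1 × 145 + 24
145 = 6 × 24 + 1
24 = 24 × 1 + 0
Continued fraction: [1; 6, 24]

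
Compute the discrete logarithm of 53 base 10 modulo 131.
78

Baby-step giant-step with step n = ⌈√131⌉ = 12.
Baby steps 10^j mod 131 (j:value) for j=0..11: 0:1, 1:10, 2:100, 3:83, 4:44, 5:47, 6:77, 7:115, 8:102, 9:103, 10:113, 11:82.
Giant-step multiplier: 10^(-12) ≡ 10^(130-12) = 10^118 ≡ 27 (mod 131).
Giant steps γ_i = 53·27^i mod 131: γ_0=53, γ_1=121, γ_2=123, γ_3=46, γ_4=63, γ_5=129, γ_6=77 (in table at j=6).
x = i·n + j = 6·12 + 6 = 78.
Check: 10^78 ≡ 53 (mod 131).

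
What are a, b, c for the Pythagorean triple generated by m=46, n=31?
(1155, 2852, 3077)

Euclid's formula: a = m² - n², b = 2mn, c = m² + n²
m = 46, n = 31
a = 46² - 31² = 2116 - 961 = 1155
b = 2 × 46 × 31 = 2852
c = 46² + 31² = 2116 + 961 = 3077
Verification: 1155² + 2852² = 1334025 + 8133904 = 9467929 = 3077² ✓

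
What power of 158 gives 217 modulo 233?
140

Baby-step giant-step with step n = ⌈√233⌉ = 16.
Baby steps 158^j mod 233 (j:value) for j=0..15: 0:1, 1:158, 2:33, 3:88, 4:157, 5:108, 6:55, 7:69, 8:184, 9:180, 10:14, 11:115, 12:229, 13:67, 14:101, 15:114.
Giant-step multiplier: 158^(-16) ≡ 158^(232-16) = 158^216 ≡ 128 (mod 233).
Giant steps γ_i = 217·128^i mod 233: γ_0=217, γ_1=49, γ_2=214, γ_3=131, γ_4=225, γ_5=141, γ_6=107, γ_7=182, γ_8=229 (in table at j=12).
x = i·n + j = 8·16 + 12 = 140.
Check: 158^140 ≡ 217 (mod 233).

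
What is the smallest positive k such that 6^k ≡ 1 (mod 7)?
2

7 is prime, so ord(6) divides φ(7) = 6.
Divisors of 6: 1, 2, 3, 6.
Repeated squaring: 6^1 ≡ 6, 6^2 ≡ 1, 6^4 ≡ 1 (mod 7).
Test 6^d mod 7 for each divisor d in increasing order:
6^1 ≡ 6
6^2 ≡ 1  ← first divisor giving 1
The order is 2.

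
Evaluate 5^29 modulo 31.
25

Repeated squaring. Binary of 29 = 11101.
5^1 ≡ 5 (mod 31); 5^2 ≡ 25 (mod 31); 5^4 ≡ 5 (mod 31); 5^8 ≡ 25 (mod 31); 5^16 ≡ 5 (mod 31)
5^29 = 5^1 × 5^4 × 5^8 × 5^16 ≡ 25 (mod 31)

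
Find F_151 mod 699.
238

Matrix identity: Q^n = [[F_(n+1), F_n], [F_n, F_(n-1)]] with Q = [[1,1],[1,0]].
n = 151 = 10010111₂. Square-and-multiply, entries mod 699:
Q^1 = [[1,1],[1,0]]
Q^2 = (Q^1)² = [[2,1],[1,1]]
Q^4 = (Q^2)² = [[5,3],[3,2]]
Q^9 = (Q^4)²·Q = [[55,34],[34,21]]
Q^18 = (Q^9)² = [[686,487],[487,199]]
Q^37 = (Q^18)²·Q = [[89,377],[377,411]]
Q^75 = (Q^37)²·Q = [[234,464],[464,469]]
Q^151 = (Q^75)²·Q = [[696,238],[238,458]]
F_151 mod 699 = Q^151[0][1] = 238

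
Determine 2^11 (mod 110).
68

Repeated squaring. Binary of 11 = 1011.
2^1 ≡ 2 (mod 110); 2^2 ≡ 4 (mod 110); 2^4 ≡ 16 (mod 110); 2^8 ≡ 36 (mod 110)
2^11 = 2^1 × 2^2 × 2^8 ≡ 68 (mod 110)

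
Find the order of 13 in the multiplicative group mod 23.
11

23 is prime, so ord(13) divides φ(23) = 22.
Divisors of 22: 1, 2, 11, 22.
Repeated squaring: 13^1 ≡ 13, 13^2 ≡ 8, 13^4 ≡ 18, 13^8 ≡ 2, 13^16 ≡ 4 (mod 23).
Test 13^d mod 23 for each divisor d in increasing order:
13^1 ≡ 13
13^2 ≡ 8
13^11 = 13^8·13^2·13^1 ≡ 1  ← first divisor giving 1
The order is 11.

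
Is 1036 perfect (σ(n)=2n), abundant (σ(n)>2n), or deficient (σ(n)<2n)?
abundant

Proper divisors of 1036: sum = 1 + 2 + 4 + 7 + 14 + 28 + 37 + 74 + 148 + 259 + 518 = 1092
Since 1092 > 1036, 1036 is abundant.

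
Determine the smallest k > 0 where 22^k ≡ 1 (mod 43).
14

43 is prime, so ord(22) divides φ(43) = 42.
Divisors of 42: 1, 2, 3, 6, 7, 14, 21, 42.
Repeated squaring: 22^1 ≡ 22, 22^2 ≡ 11, 22^4 ≡ 35, 22^8 ≡ 21, 22^16 ≡ 11, 22^32 ≡ 35 (mod 43).
Test 22^d mod 43 for each divisor d in increasing order:
22^1 ≡ 22
22^2 ≡ 11
22^3 = 22^2·22^1 ≡ 27
22^6 = 22^4·22^2 ≡ 41
22^7 = 22^4·22^2·22^1 ≡ 42
22^14 = 22^8·22^4·22^2 ≡ 1  ← first divisor giving 1
The order is 14.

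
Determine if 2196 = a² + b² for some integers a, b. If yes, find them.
30² + 36² (a=30, b=36)

Factorization: 2196 = 2^2 × 3^2 × 61
By Fermat: n is sum of two squares iff every prime p ≡ 3 (mod 4) appears to even power.
All primes ≡ 3 (mod 4) appear to even power.
Search a = 0, 1, 2, … for 2196 - a² a perfect square: first hit at a = 30: 2196 - 900 = 1296 = 36².
2196 = 30² + 36² = 900 + 1296 ✓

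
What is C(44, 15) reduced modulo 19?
0

Using Lucas' theorem:
Write n=44 and k=15 in base 19:
n in base 19: [2, 6]
k in base 19: [0, 15]
C(44,15) mod 19 = ∏ C(n_i, k_i) mod 19
Digit binomials (mod 19): C(2,0) = 1; C(6,15) = 0 (k_i > n_i)
Product: 1 × 0 = 0 ≡ 0 (mod 19)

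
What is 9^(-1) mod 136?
121

gcd(9, 136) = 1, so the inverse exists.
Extended Euclidean algorithm on (136, 9):
136 = 15 × 9 + 1  ⟹  1 = (1)·136 + (-15)·9
So (-15)·9 ≡ 1 (mod 136), i.e. 9^(-1) ≡ -15 ≡ 121 (mod 136).
Check: 9 × 121 = 1089 ≡ 1 (mod 136)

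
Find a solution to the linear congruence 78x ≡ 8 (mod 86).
x ≡ 42 (mod 43)

gcd(78, 86) = 2, which divides 8, so solutions exist.
Divide through by 2: 39x ≡ 4 (mod 43).
Find 39^(-1) mod 43 by the extended Euclidean algorithm:
43 = 1 × 39 + 4  ⟹  4 = (1)·43 + (-1)·39
39 = 9 × 4 + 3  ⟹  3 = (-9)·43 + (10)·39
4 = 1 × 3 + 1  ⟹  1 = (10)·43 + (-11)·39
So (-11)·39 ≡ 1 (mod 43), i.e. 39^(-1) ≡ -11 ≡ 32 (mod 43).
x ≡ 32 × 4 = 128 ≡ 42 (mod 43).
Check: 78 × 42 = 3276 ≡ 8 (mod 86).
x ≡ 42 (mod 43), giving 2 solutions mod 86.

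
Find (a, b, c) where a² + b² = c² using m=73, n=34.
(4173, 4964, 6485)

Euclid's formula: a = m² - n², b = 2mn, c = m² + n²
m = 73, n = 34
a = 73² - 34² = 5329 - 1156 = 4173
b = 2 × 73 × 34 = 4964
c = 73² + 34² = 5329 + 1156 = 6485
Verification: 4173² + 4964² = 17413929 + 24641296 = 42055225 = 6485² ✓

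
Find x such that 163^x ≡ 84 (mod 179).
137

Baby-step giant-step with step n = ⌈√179⌉ = 14.
Baby steps 163^j mod 179 (j:value) for j=0..13: 0:1, 1:163, 2:77, 3:21, 4:22, 5:6, 6:83, 7:104, 8:126, 9:132, 10:36, 11:140, 12:87, 13:40.
Giant-step multiplier: 163^(-14) ≡ 163^(178-14) = 163^164 ≡ 106 (mod 179).
Giant steps γ_i = 84·106^i mod 179: γ_0=84, γ_1=133, γ_2=136, γ_3=96, γ_4=152, γ_5=2, γ_6=33, γ_7=97, γ_8=79, γ_9=140 (in table at j=11).
x = i·n + j = 9·14 + 11 = 137.
Check: 163^137 ≡ 84 (mod 179).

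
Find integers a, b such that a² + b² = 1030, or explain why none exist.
Not possible

Factorization: 1030 = 2 × 5 × 103
By Fermat: n is sum of two squares iff every prime p ≡ 3 (mod 4) appears to even power.
Prime(s) ≡ 3 (mod 4) with odd exponent: [(103, 1)]
Therefore 1030 cannot be expressed as a² + b².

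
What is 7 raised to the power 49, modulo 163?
42

Repeated squaring. Binary of 49 = 110001.
7^1 ≡ 7 (mod 163); 7^2 ≡ 49 (mod 163); 7^4 ≡ 119 (mod 163); 7^8 ≡ 143 (mod 163); 7^16 ≡ 74 (mod 163); 7^32 ≡ 97 (mod 163)
7^49 = 7^1 × 7^16 × 7^32 ≡ 42 (mod 163)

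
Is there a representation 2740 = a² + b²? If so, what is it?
6² + 52² (a=6, b=52)

Factorization: 2740 = 2^2 × 5 × 137
By Fermat: n is sum of two squares iff every prime p ≡ 3 (mod 4) appears to even power.
All primes ≡ 3 (mod 4) appear to even power.
Search a = 0, 1, 2, … for 2740 - a² a perfect square: first hit at a = 6: 2740 - 36 = 2704 = 52².
2740 = 6² + 52² = 36 + 2704 ✓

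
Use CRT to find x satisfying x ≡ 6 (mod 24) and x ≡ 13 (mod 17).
30

Using Chinese Remainder Theorem:
M = 24 × 17 = 408
M1 = 17, M2 = 24
y1 = 17^(-1) mod 24 = 17
y2 = 24^(-1) mod 17 = 5
x = (6×17×17 + 13×24×5) mod 408 = 30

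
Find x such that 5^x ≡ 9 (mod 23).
10

Baby-step giant-step with step n = ⌈√23⌉ = 5.
Baby steps 5^j mod 23 (j:value) for j=0..4: 0:1, 1:5, 2:2, 3:10, 4:4.
Giant-step multiplier: 5^(-5) ≡ 5^(22-5) = 5^17 ≡ 15 (mod 23).
Giant steps γ_i = 9·15^i mod 23: γ_0=9, γ_1=20, γ_2=1 (in table at j=0).
x = i·n + j = 2·5 + 0 = 10.
Check: 5^10 ≡ 9 (mod 23).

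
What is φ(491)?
490

491 = 491
φ(n) = n × ∏(1 - 1/p) for each prime p dividing n
φ(491) = 491 × (1 - 1/491) = 490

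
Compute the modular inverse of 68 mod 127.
99

gcd(68, 127) = 1, so the inverse exists.
Extended Euclidean algorithm on (127, 68):
127 = 1 × 68 + 59  ⟹  59 = (1)·127 + (-1)·68
68 = 1 × 59 + 9  ⟹  9 = (-1)·127 + (2)·68
59 = 6 × 9 + 5  ⟹  5 = (7)·127 + (-13)·68
9 = 1 × 5 + 4  ⟹  4 = (-8)·127 + (15)·68
5 = 1 × 4 + 1  ⟹  1 = (15)·127 + (-28)·68
So (-28)·68 ≡ 1 (mod 127), i.e. 68^(-1) ≡ -28 ≡ 99 (mod 127).
Check: 68 × 99 = 6732 ≡ 1 (mod 127)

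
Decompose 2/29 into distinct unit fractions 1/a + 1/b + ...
1/15 + 1/435

Greedy algorithm:
2/29: ceiling(29/2) = 15, use 1/15
1/435: ceiling(435/1) = 435, use 1/435
Result: 2/29 = 1/15 + 1/435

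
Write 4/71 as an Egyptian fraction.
1/18 + 1/1278

Greedy algorithm:
4/71: ceiling(71/4) = 18, use 1/18
1/1278: ceiling(1278/1) = 1278, use 1/1278
Result: 4/71 = 1/18 + 1/1278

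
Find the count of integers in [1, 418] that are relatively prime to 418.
180

418 = 2 × 11 × 19
φ(n) = n × ∏(1 - 1/p) for each prime p dividing n
φ(418) = 418 × (1 - 1/2) × (1 - 1/11) × (1 - 1/19) = 180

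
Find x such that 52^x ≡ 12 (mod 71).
68

Baby-step giant-step with step n = ⌈√71⌉ = 9.
Baby steps 52^j mod 71 (j:value) for j=0..8: 0:1, 1:52, 2:6, 3:28, 4:36, 5:26, 6:3, 7:14, 8:18.
Giant-step multiplier: 52^(-9) ≡ 52^(70-9) = 52^61 ≡ 11 (mod 71).
Giant steps γ_i = 12·11^i mod 71: γ_0=12, γ_1=61, γ_2=32, γ_3=68, γ_4=38, γ_5=63, γ_6=54, γ_7=26 (in table at j=5).
x = i·n + j = 7·9 + 5 = 68.
Check: 52^68 ≡ 12 (mod 71).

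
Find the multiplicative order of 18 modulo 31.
15

31 is prime, so ord(18) divides φ(31) = 30.
Divisors of 30: 1, 2, 3, 5, 6, 10, 15, 30.
Repeated squaring: 18^1 ≡ 18, 18^2 ≡ 14, 18^4 ≡ 10, 18^8 ≡ 7, 18^16 ≡ 18 (mod 31).
Test 18^d mod 31 for each divisor d in increasing order:
18^1 ≡ 18
18^2 ≡ 14
18^3 = 18^2·18^1 ≡ 4
18^5 = 18^4·18^1 ≡ 25
18^6 = 18^4·18^2 ≡ 16
18^10 = 18^8·18^2 ≡ 5
18^15 = 18^8·18^4·18^2·18^1 ≡ 1  ← first divisor giving 1
The order is 15.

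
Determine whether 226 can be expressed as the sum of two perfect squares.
1² + 15² (a=1, b=15)

Factorization: 226 = 2 × 113
By Fermat: n is sum of two squares iff every prime p ≡ 3 (mod 4) appears to even power.
All primes ≡ 3 (mod 4) appear to even power.
Search a = 0, 1, 2, … for 226 - a² a perfect square: first hit at a = 1: 226 - 1 = 225 = 15².
226 = 1² + 15² = 1 + 225 ✓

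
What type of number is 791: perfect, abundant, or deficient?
deficient

Proper divisors of 791: sum = 1 + 7 + 113 = 121
Since 121 < 791, 791 is deficient.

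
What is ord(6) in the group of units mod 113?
112

113 is prime, so ord(6) divides φ(113) = 112.
Divisors of 112: 1, 2, 4, 7, 8, 14, 16, 28, 56, 112.
Repeated squaring: 6^1 ≡ 6, 6^2 ≡ 36, 6^4 ≡ 53, 6^8 ≡ 97, 6^16 ≡ 30, 6^32 ≡ 109, 6^64 ≡ 16 (mod 113).
Test 6^d mod 113 for each divisor d in increasing order:
6^1 ≡ 6
6^2 ≡ 36
6^4 ≡ 53
6^7 = 6^4·6^2·6^1 ≡ 35
6^8 ≡ 97
6^14 = 6^8·6^4·6^2 ≡ 95
6^16 ≡ 30
6^28 = 6^16·6^8·6^4 ≡ 98
6^56 = 6^32·6^16·6^8 ≡ 112
6^112 = 6^64·6^32·6^16 ≡ 1  ← first divisor giving 1
The order is 112.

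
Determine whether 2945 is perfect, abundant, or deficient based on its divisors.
deficient

Proper divisors of 2945: sum = 1 + 5 + 19 + 31 + 95 + 155 + 589 = 895
Since 895 < 2945, 2945 is deficient.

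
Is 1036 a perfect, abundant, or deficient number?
abundant

Proper divisors of 1036: sum = 1 + 2 + 4 + 7 + 14 + 28 + 37 + 74 + 148 + 259 + 518 = 1092
Since 1092 > 1036, 1036 is abundant.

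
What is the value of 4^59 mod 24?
16

Repeated squaring. Binary of 59 = 111011.
4^1 ≡ 4 (mod 24); 4^2 ≡ 16 (mod 24); 4^4 ≡ 16 (mod 24); 4^8 ≡ 16 (mod 24); 4^16 ≡ 16 (mod 24); 4^32 ≡ 16 (mod 24)
4^59 = 4^1 × 4^2 × 4^8 × 4^16 × 4^32 ≡ 16 (mod 24)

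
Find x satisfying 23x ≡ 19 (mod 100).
x ≡ 53 (mod 100)

gcd(23, 100) = 1, which divides 19, so solutions exist.
Find 23^(-1) mod 100 by the extended Euclidean algorithm:
100 = 4 × 23 + 8  ⟹  8 = (1)·100 + (-4)·23
23 = 2 × 8 + 7  ⟹  7 = (-2)·100 + (9)·23
8 = 1 × 7 + 1  ⟹  1 = (3)·100 + (-13)·23
So (-13)·23 ≡ 1 (mod 100), i.e. 23^(-1) ≡ -13 ≡ 87 (mod 100).
x ≡ 87 × 19 = 1653 ≡ 53 (mod 100).
Check: 23 × 53 = 1219 ≡ 19 (mod 100).
Unique solution: x ≡ 53 (mod 100)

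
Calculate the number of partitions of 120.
1844349560

p(n) counts ways to write n as a sum of positive integers (order ignored).
Euler's pentagonal recurrence: p(k) = p(k-1) + p(k-2) - p(k-5) - p(k-7) + p(k-12) + p(k-15) - ... (offsets j(3j∓1)/2, signs ++--, p(0)=1, p(<0)=0).
DP table for k = 0..119: p(0)=1, p(1)=1, p(2)=2, p(3)=3, p(4)=5, p(5)=7, p(6)=11, p(7)=15, p(8)=22, p(9)=30, p(10)=42, p(11)=56, p(12)=77, p(13)=101, p(14)=135, p(15)=176, p(16)=231, p(17)=297, p(18)=385, p(19)=490, p(20)=627, p(21)=792, p(22)=1002, p(23)=1255, p(24)=1575, p(25)=1958, p(26)=2436, p(27)=3010, p(28)=3718, p(29)=4565, p(30)=5604, p(31)=6842, p(32)=8349, p(33)=10143, p(34)=12310, p(35)=14883, p(36)=17977, p(37)=21637, p(38)=26015, p(39)=31185, p(40)=37338, p(41)=44583, p(42)=53174, p(43)=63261, p(44)=75175, p(45)=89134, p(46)=105558, p(47)=124754, p(48)=147273, p(49)=173525, p(50)=204226, p(51)=239943, p(52)=281589, p(53)=329931, p(54)=386155, p(55)=451276, p(56)=526823, p(57)=614154, p(58)=715220, p(59)=831820, p(60)=966467, p(61)=1121505, p(62)=1300156, p(63)=1505499, p(64)=1741630, p(65)=2012558, p(66)=2323520, p(67)=2679689, p(68)=3087735, p(69)=3554345, p(70)=4087968, p(71)=4697205, p(72)=5392783, p(73)=6185689, p(74)=7089500, p(75)=8118264, p(76)=9289091, p(77)=10619863, p(78)=12132164, p(79)=13848650, p(80)=15796476, p(81)=18004327, p(82)=20506255, p(83)=23338469, p(84)=26543660, p(85)=30167357, p(86)=34262962, p(87)=38887673, p(88)=44108109, p(89)=49995925, p(90)=56634173, p(91)=64112359, p(92)=72533807, p(93)=82010177, p(94)=92669720, p(95)=104651419, p(96)=118114304, p(97)=133230930, p(98)=150198136, p(99)=169229875, p(100)=190569292, p(101)=214481126, p(102)=241265379, p(103)=271248950, p(104)=304801365, p(105)=342325709, p(106)=384276336, p(107)=431149389, p(108)=483502844, p(109)=541946240, p(110)=607163746, p(111)=679903203, p(112)=761002156, p(113)=851376628, p(114)=952050665, p(115)=1064144451, p(116)=1188908248, p(117)=1327710076, p(118)=1482074143, p(119)=1653668665.
Final step: p(120) = p(119) + p(118) - p(115) - p(113) + p(108) + p(105) - p(98) - p(94) + p(85) + p(80) - p(69) - p(63) + p(50) + p(43) - p(28) - p(20) + p(3)
= 1653668665 + 1482074143 - 1064144451 - 851376628 + 483502844 + 342325709 - 150198136 - 92669720 + 30167357 + 15796476 - 3554345 - 1505499 + 204226 + 63261 - 3718 - 627 + 3
= 1844349560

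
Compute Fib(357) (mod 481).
130

Matrix identity: Q^n = [[F_(n+1), F_n], [F_n, F_(n-1)]] with Q = [[1,1],[1,0]].
n = 357 = 101100101₂. Square-and-multiply, entries mod 481:
Q^1 = [[1,1],[1,0]]
Q^2 = (Q^1)² = [[2,1],[1,1]]
Q^5 = (Q^2)²·Q = [[8,5],[5,3]]
Q^11 = (Q^5)²·Q = [[144,89],[89,55]]
Q^22 = (Q^11)² = [[278,395],[395,364]]
Q^44 = (Q^22)² = [[24,103],[103,402]]
Q^89 = (Q^44)²·Q = [[229,122],[122,107]]
Q^178 = (Q^89)² = [[466,107],[107,359]]
Q^357 = (Q^178)²·Q = [[382,130],[130,252]]
F_357 mod 481 = Q^357[0][1] = 130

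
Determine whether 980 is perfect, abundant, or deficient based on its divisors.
abundant

Proper divisors of 980: sum = 1 + 2 + 4 + 5 + 7 + 10 + 14 + 20 + ... + 140 + 196 + 245 + 490 (17 divisors) = 1414
Since 1414 > 980, 980 is abundant.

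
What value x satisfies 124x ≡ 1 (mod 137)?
21

gcd(124, 137) = 1, so the inverse exists.
Extended Euclidean algorithm on (137, 124):
137 = 1 × 124 + 13  ⟹  13 = (1)·137 + (-1)·124
124 = 9 × 13 + 7  ⟹  7 = (-9)·137 + (10)·124
13 = 1 × 7 + 6  ⟹  6 = (10)·137 + (-11)·124
7 = 1 × 6 + 1  ⟹  1 = (-19)·137 + (21)·124
So (21)·124 ≡ 1 (mod 137), i.e. 124^(-1) ≡ 21 (mod 137).
Check: 124 × 21 = 2604 ≡ 1 (mod 137)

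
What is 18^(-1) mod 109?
103

gcd(18, 109) = 1, so the inverse exists.
Extended Euclidean algorithm on (109, 18):
109 = 6 × 18 + 1  ⟹  1 = (1)·109 + (-6)·18
So (-6)·18 ≡ 1 (mod 109), i.e. 18^(-1) ≡ -6 ≡ 103 (mod 109).
Check: 18 × 103 = 1854 ≡ 1 (mod 109)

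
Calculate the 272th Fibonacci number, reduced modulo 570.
39

Matrix identity: Q^n = [[F_(n+1), F_n], [F_n, F_(n-1)]] with Q = [[1,1],[1,0]].
n = 272 = 100010000₂. Square-and-multiply, entries mod 570:
Q^1 = [[1,1],[1,0]]
Q^2 = (Q^1)² = [[2,1],[1,1]]
Q^4 = (Q^2)² = [[5,3],[3,2]]
Q^8 = (Q^4)² = [[34,21],[21,13]]
Q^17 = (Q^8)²·Q = [[304,457],[457,417]]
Q^34 = (Q^17)² = [[305,37],[37,268]]
Q^68 = (Q^34)² = [[344,111],[111,233]]
Q^136 = (Q^68)² = [[127,207],[207,490]]
Q^272 = (Q^136)² = [[268,39],[39,229]]
F_272 mod 570 = Q^272[0][1] = 39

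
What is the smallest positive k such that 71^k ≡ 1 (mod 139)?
69

139 is prime, so ord(71) divides φ(139) = 138.
Divisors of 138: 1, 2, 3, 6, 23, 46, 69, 138.
Repeated squaring: 71^1 ≡ 71, 71^2 ≡ 37, 71^4 ≡ 118, 71^8 ≡ 24, 71^16 ≡ 20, 71^32 ≡ 122, 71^64 ≡ 11, 71^128 ≡ 121 (mod 139).
Test 71^d mod 139 for each divisor d in increasing order:
71^1 ≡ 71
71^2 ≡ 37
71^3 = 71^2·71^1 ≡ 125
71^6 = 71^4·71^2 ≡ 57
71^23 = 71^16·71^4·71^2·71^1 ≡ 42
71^46 = 71^32·71^8·71^4·71^2 ≡ 96
71^69 = 71^64·71^4·71^1 ≡ 1  ← first divisor giving 1
The order is 69.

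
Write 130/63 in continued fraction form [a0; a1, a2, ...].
[2; 15, 1, 3]

Euclidean algorithm steps:
130 = 2 × 63 + 4
63 = 15 × 4 + 3
4 = 1 × 3 + 1
3 = 3 × 1 + 0
Continued fraction: [2; 15, 1, 3]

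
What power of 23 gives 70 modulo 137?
75

Baby-step giant-step with step n = ⌈√137⌉ = 12.
Baby steps 23^j mod 137 (j:value) for j=0..11: 0:1, 1:23, 2:118, 3:111, 4:87, 5:83, 6:128, 7:67, 8:34, 9:97, 10:39, 11:75.
Giant-step multiplier: 23^(-12) ≡ 23^(136-12) = 23^124 ≡ 22 (mod 137).
Giant steps γ_i = 70·22^i mod 137: γ_0=70, γ_1=33, γ_2=41, γ_3=80, γ_4=116, γ_5=86, γ_6=111 (in table at j=3).
x = i·n + j = 6·12 + 3 = 75.
Check: 23^75 ≡ 70 (mod 137).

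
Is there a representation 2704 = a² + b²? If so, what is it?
0² + 52² (a=0, b=52)

Factorization: 2704 = 2^4 × 13^2
By Fermat: n is sum of two squares iff every prime p ≡ 3 (mod 4) appears to even power.
All primes ≡ 3 (mod 4) appear to even power.
Search a = 0, 1, 2, … for 2704 - a² a perfect square: first hit at a = 0: 2704 - 0 = 2704 = 52².
2704 = 0² + 52² = 0 + 2704 ✓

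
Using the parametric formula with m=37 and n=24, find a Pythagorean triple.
(793, 1776, 1945)

Euclid's formula: a = m² - n², b = 2mn, c = m² + n²
m = 37, n = 24
a = 37² - 24² = 1369 - 576 = 793
b = 2 × 37 × 24 = 1776
c = 37² + 24² = 1369 + 576 = 1945
Verification: 793² + 1776² = 628849 + 3154176 = 3783025 = 1945² ✓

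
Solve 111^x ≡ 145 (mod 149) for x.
128

Baby-step giant-step with step n = ⌈√149⌉ = 13.
Baby steps 111^j mod 149 (j:value) for j=0..12: 0:1, 1:111, 2:103, 3:109, 4:30, 5:52, 6:110, 7:141, 8:6, 9:70, 10:22, 11:58, 12:31.
Giant-step multiplier: 111^(-13) ≡ 111^(148-13) = 111^135 ≡ 32 (mod 149).
Giant steps γ_i = 145·32^i mod 149: γ_0=145, γ_1=21, γ_2=76, γ_3=48, γ_4=46, γ_5=131, γ_6=20, γ_7=44, γ_8=67, γ_9=58 (in table at j=11).
x = i·n + j = 9·13 + 11 = 128.
Check: 111^128 ≡ 145 (mod 149).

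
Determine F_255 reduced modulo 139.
104

Matrix identity: Q^n = [[F_(n+1), F_n], [F_n, F_(n-1)]] with Q = [[1,1],[1,0]].
n = 255 = 11111111₂. Square-and-multiply, entries mod 139:
Q^1 = [[1,1],[1,0]]
Q^3 = (Q^1)²·Q = [[3,2],[2,1]]
Q^7 = (Q^3)²·Q = [[21,13],[13,8]]
Q^15 = (Q^7)²·Q = [[14,54],[54,99]]
Q^31 = (Q^15)²·Q = [[40,54],[54,125]]
Q^63 = (Q^31)²·Q = [[82,68],[68,14]]
Q^127 = (Q^63)²·Q = [[84,89],[89,134]]
Q^255 = (Q^127)²·Q = [[46,104],[104,81]]
F_255 mod 139 = Q^255[0][1] = 104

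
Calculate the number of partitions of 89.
49995925

p(n) counts ways to write n as a sum of positive integers (order ignored).
Euler's pentagonal recurrence: p(k) = p(k-1) + p(k-2) - p(k-5) - p(k-7) + p(k-12) + p(k-15) - ... (offsets j(3j∓1)/2, signs ++--, p(0)=1, p(<0)=0).
DP table for k = 0..88: p(0)=1, p(1)=1, p(2)=2, p(3)=3, p(4)=5, p(5)=7, p(6)=11, p(7)=15, p(8)=22, p(9)=30, p(10)=42, p(11)=56, p(12)=77, p(13)=101, p(14)=135, p(15)=176, p(16)=231, p(17)=297, p(18)=385, p(19)=490, p(20)=627, p(21)=792, p(22)=1002, p(23)=1255, p(24)=1575, p(25)=1958, p(26)=2436, p(27)=3010, p(28)=3718, p(29)=4565, p(30)=5604, p(31)=6842, p(32)=8349, p(33)=10143, p(34)=12310, p(35)=14883, p(36)=17977, p(37)=21637, p(38)=26015, p(39)=31185, p(40)=37338, p(41)=44583, p(42)=53174, p(43)=63261, p(44)=75175, p(45)=89134, p(46)=105558, p(47)=124754, p(48)=147273, p(49)=173525, p(50)=204226, p(51)=239943, p(52)=281589, p(53)=329931, p(54)=386155, p(55)=451276, p(56)=526823, p(57)=614154, p(58)=715220, p(59)=831820, p(60)=966467, p(61)=1121505, p(62)=1300156, p(63)=1505499, p(64)=1741630, p(65)=2012558, p(66)=2323520, p(67)=2679689, p(68)=3087735, p(69)=3554345, p(70)=4087968, p(71)=4697205, p(72)=5392783, p(73)=6185689, p(74)=7089500, p(75)=8118264, p(76)=9289091, p(77)=10619863, p(78)=12132164, p(79)=13848650, p(80)=15796476, p(81)=18004327, p(82)=20506255, p(83)=23338469, p(84)=26543660, p(85)=30167357, p(86)=34262962, p(87)=38887673, p(88)=44108109.
Final step: p(89) = p(88) + p(87) - p(84) - p(82) + p(77) + p(74) - p(67) - p(63) + p(54) + p(49) - p(38) - p(32) + p(19) + p(12)
= 44108109 + 38887673 - 26543660 - 20506255 + 10619863 + 7089500 - 2679689 - 1505499 + 386155 + 173525 - 26015 - 8349 + 490 + 77
= 49995925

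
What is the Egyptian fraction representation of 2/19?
1/10 + 1/190

Greedy algorithm:
2/19: ceiling(19/2) = 10, use 1/10
1/190: ceiling(190/1) = 190, use 1/190
Result: 2/19 = 1/10 + 1/190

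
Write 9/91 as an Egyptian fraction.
1/11 + 1/126 + 1/18018

Greedy algorithm:
9/91: ceiling(91/9) = 11, use 1/11
8/1001: ceiling(1001/8) = 126, use 1/126
1/18018: ceiling(18018/1) = 18018, use 1/18018
Result: 9/91 = 1/11 + 1/126 + 1/18018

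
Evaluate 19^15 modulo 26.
21

Repeated squaring. Binary of 15 = 1111.
19^1 ≡ 19 (mod 26); 19^2 ≡ 23 (mod 26); 19^4 ≡ 9 (mod 26); 19^8 ≡ 3 (mod 26)
19^15 = 19^1 × 19^2 × 19^4 × 19^8 ≡ 21 (mod 26)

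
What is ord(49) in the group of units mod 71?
35

71 is prime, so ord(49) divides φ(71) = 70.
Divisors of 70: 1, 2, 5, 7, 10, 14, 35, 70.
Repeated squaring: 49^1 ≡ 49, 49^2 ≡ 58, 49^4 ≡ 27, 49^8 ≡ 19, 49^16 ≡ 6, 49^32 ≡ 36, 49^64 ≡ 18 (mod 71).
Test 49^d mod 71 for each divisor d in increasing order:
49^1 ≡ 49
49^2 ≡ 58
49^5 = 49^4·49^1 ≡ 45
49^7 = 49^4·49^2·49^1 ≡ 54
49^10 = 49^8·49^2 ≡ 37
49^14 = 49^8·49^4·49^2 ≡ 5
49^35 = 49^32·49^2·49^1 ≡ 1  ← first divisor giving 1
The order is 35.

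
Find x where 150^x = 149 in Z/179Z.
30

Baby-step giant-step with step n = ⌈√179⌉ = 14.
Baby steps 150^j mod 179 (j:value) for j=0..13: 0:1, 1:150, 2:125, 3:134, 4:52, 5:103, 6:56, 7:166, 8:19, 9:165, 10:48, 11:40, 12:93, 13:167.
Giant-step multiplier: 150^(-14) ≡ 150^(178-14) = 150^164 ≡ 161 (mod 179).
Giant steps γ_i = 149·161^i mod 179: γ_0=149, γ_1=3, γ_2=125 (in table at j=2).
x = i·n + j = 2·14 + 2 = 30.
Check: 150^30 ≡ 149 (mod 179).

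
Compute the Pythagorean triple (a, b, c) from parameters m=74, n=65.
(1251, 9620, 9701)

Euclid's formula: a = m² - n², b = 2mn, c = m² + n²
m = 74, n = 65
a = 74² - 65² = 5476 - 4225 = 1251
b = 2 × 74 × 65 = 9620
c = 74² + 65² = 5476 + 4225 = 9701
Verification: 1251² + 9620² = 1565001 + 92544400 = 94109401 = 9701² ✓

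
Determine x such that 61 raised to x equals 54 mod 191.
72

Baby-step giant-step with step n = ⌈√191⌉ = 14.
Baby steps 61^j mod 191 (j:value) for j=0..13: 0:1, 1:61, 2:92, 3:73, 4:60, 5:31, 6:172, 7:178, 8:162, 9:141, 10:6, 11:175, 12:170, 13:56.
Giant-step multiplier: 61^(-14) ≡ 61^(190-14) = 61^176 ≡ 26 (mod 191).
Giant steps γ_i = 54·26^i mod 191: γ_0=54, γ_1=67, γ_2=23, γ_3=25, γ_4=77, γ_5=92 (in table at j=2).
x = i·n + j = 5·14 + 2 = 72.
Check: 61^72 ≡ 54 (mod 191).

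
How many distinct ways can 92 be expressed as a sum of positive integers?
72533807

p(n) counts ways to write n as a sum of positive integers (order ignored).
Euler's pentagonal recurrence: p(k) = p(k-1) + p(k-2) - p(k-5) - p(k-7) + p(k-12) + p(k-15) - ... (offsets j(3j∓1)/2, signs ++--, p(0)=1, p(<0)=0).
DP table for k = 0..91: p(0)=1, p(1)=1, p(2)=2, p(3)=3, p(4)=5, p(5)=7, p(6)=11, p(7)=15, p(8)=22, p(9)=30, p(10)=42, p(11)=56, p(12)=77, p(13)=101, p(14)=135, p(15)=176, p(16)=231, p(17)=297, p(18)=385, p(19)=490, p(20)=627, p(21)=792, p(22)=1002, p(23)=1255, p(24)=1575, p(25)=1958, p(26)=2436, p(27)=3010, p(28)=3718, p(29)=4565, p(30)=5604, p(31)=6842, p(32)=8349, p(33)=10143, p(34)=12310, p(35)=14883, p(36)=17977, p(37)=21637, p(38)=26015, p(39)=31185, p(40)=37338, p(41)=44583, p(42)=53174, p(43)=63261, p(44)=75175, p(45)=89134, p(46)=105558, p(47)=124754, p(48)=147273, p(49)=173525, p(50)=204226, p(51)=239943, p(52)=281589, p(53)=329931, p(54)=386155, p(55)=451276, p(56)=526823, p(57)=614154, p(58)=715220, p(59)=831820, p(60)=966467, p(61)=1121505, p(62)=1300156, p(63)=1505499, p(64)=1741630, p(65)=2012558, p(66)=2323520, p(67)=2679689, p(68)=3087735, p(69)=3554345, p(70)=4087968, p(71)=4697205, p(72)=5392783, p(73)=6185689, p(74)=7089500, p(75)=8118264, p(76)=9289091, p(77)=10619863, p(78)=12132164, p(79)=13848650, p(80)=15796476, p(81)=18004327, p(82)=20506255, p(83)=23338469, p(84)=26543660, p(85)=30167357, p(86)=34262962, p(87)=38887673, p(88)=44108109, p(89)=49995925, p(90)=56634173, p(91)=64112359.
Final step: p(92) = p(91) + p(90) - p(87) - p(85) + p(80) + p(77) - p(70) - p(66) + p(57) + p(52) - p(41) - p(35) + p(22) + p(15) - p(0)
= 64112359 + 56634173 - 38887673 - 30167357 + 15796476 + 10619863 - 4087968 - 2323520 + 614154 + 281589 - 44583 - 14883 + 1002 + 176 - 1
= 72533807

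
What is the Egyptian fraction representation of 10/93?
1/10 + 1/133 + 1/123690

Greedy algorithm:
10/93: ceiling(93/10) = 10, use 1/10
7/930: ceiling(930/7) = 133, use 1/133
1/123690: ceiling(123690/1) = 123690, use 1/123690
Result: 10/93 = 1/10 + 1/133 + 1/123690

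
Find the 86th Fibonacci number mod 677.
257

Matrix identity: Q^n = [[F_(n+1), F_n], [F_n, F_(n-1)]] with Q = [[1,1],[1,0]].
n = 86 = 1010110₂. Square-and-multiply, entries mod 677:
Q^1 = [[1,1],[1,0]]
Q^2 = (Q^1)² = [[2,1],[1,1]]
Q^5 = (Q^2)²·Q = [[8,5],[5,3]]
Q^10 = (Q^5)² = [[89,55],[55,34]]
Q^21 = (Q^10)²·Q = [[109,114],[114,672]]
Q^43 = (Q^21)²·Q = [[175,505],[505,347]]
Q^86 = (Q^43)² = [[633,257],[257,376]]
F_86 mod 677 = Q^86[0][1] = 257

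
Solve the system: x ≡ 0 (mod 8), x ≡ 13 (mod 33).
112

Using Chinese Remainder Theorem:
M = 8 × 33 = 264
M1 = 33, M2 = 8
y1 = 33^(-1) mod 8 = 1
y2 = 8^(-1) mod 33 = 29
x = (0×33×1 + 13×8×29) mod 264 = 112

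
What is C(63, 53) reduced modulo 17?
15

Using Lucas' theorem:
Write n=63 and k=53 in base 17:
n in base 17: [3, 12]
k in base 17: [3, 2]
C(63,53) mod 17 = ∏ C(n_i, k_i) mod 17
Digit binomials (mod 17): C(3,3) = 1; C(12,2) = 66 ≡ 15
Product: 1 × 15 = 15 ≡ 15 (mod 17)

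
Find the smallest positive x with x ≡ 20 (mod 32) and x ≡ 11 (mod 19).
372

Using Chinese Remainder Theorem:
M = 32 × 19 = 608
M1 = 19, M2 = 32
y1 = 19^(-1) mod 32 = 27
y2 = 32^(-1) mod 19 = 3
x = (20×19×27 + 11×32×3) mod 608 = 372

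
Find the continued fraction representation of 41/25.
[1; 1, 1, 1, 3, 2]

Euclidean algorithm steps:
41 = 1 × 25 + 16
25 = 1 × 16 + 9
16 = 1 × 9 + 7
9 = 1 × 7 + 2
7 = 3 × 2 + 1
2 = 2 × 1 + 0
Continued fraction: [1; 1, 1, 1, 3, 2]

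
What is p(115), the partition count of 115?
1064144451

p(n) counts ways to write n as a sum of positive integers (order ignored).
Euler's pentagonal recurrence: p(k) = p(k-1) + p(k-2) - p(k-5) - p(k-7) + p(k-12) + p(k-15) - ... (offsets j(3j∓1)/2, signs ++--, p(0)=1, p(<0)=0).
DP table for k = 0..114: p(0)=1, p(1)=1, p(2)=2, p(3)=3, p(4)=5, p(5)=7, p(6)=11, p(7)=15, p(8)=22, p(9)=30, p(10)=42, p(11)=56, p(12)=77, p(13)=101, p(14)=135, p(15)=176, p(16)=231, p(17)=297, p(18)=385, p(19)=490, p(20)=627, p(21)=792, p(22)=1002, p(23)=1255, p(24)=1575, p(25)=1958, p(26)=2436, p(27)=3010, p(28)=3718, p(29)=4565, p(30)=5604, p(31)=6842, p(32)=8349, p(33)=10143, p(34)=12310, p(35)=14883, p(36)=17977, p(37)=21637, p(38)=26015, p(39)=31185, p(40)=37338, p(41)=44583, p(42)=53174, p(43)=63261, p(44)=75175, p(45)=89134, p(46)=105558, p(47)=124754, p(48)=147273, p(49)=173525, p(50)=204226, p(51)=239943, p(52)=281589, p(53)=329931, p(54)=386155, p(55)=451276, p(56)=526823, p(57)=614154, p(58)=715220, p(59)=831820, p(60)=966467, p(61)=1121505, p(62)=1300156, p(63)=1505499, p(64)=1741630, p(65)=2012558, p(66)=2323520, p(67)=2679689, p(68)=3087735, p(69)=3554345, p(70)=4087968, p(71)=4697205, p(72)=5392783, p(73)=6185689, p(74)=7089500, p(75)=8118264, p(76)=9289091, p(77)=10619863, p(78)=12132164, p(79)=13848650, p(80)=15796476, p(81)=18004327, p(82)=20506255, p(83)=23338469, p(84)=26543660, p(85)=30167357, p(86)=34262962, p(87)=38887673, p(88)=44108109, p(89)=49995925, p(90)=56634173, p(91)=64112359, p(92)=72533807, p(93)=82010177, p(94)=92669720, p(95)=104651419, p(96)=118114304, p(97)=133230930, p(98)=150198136, p(99)=169229875, p(100)=190569292, p(101)=214481126, p(102)=241265379, p(103)=271248950, p(104)=304801365, p(105)=342325709, p(106)=384276336, p(107)=431149389, p(108)=483502844, p(109)=541946240, p(110)=607163746, p(111)=679903203, p(112)=761002156, p(113)=851376628, p(114)=952050665.
Final step: p(115) = p(114) + p(113) - p(110) - p(108) + p(103) + p(100) - p(93) - p(89) + p(80) + p(75) - p(64) - p(58) + p(45) + p(38) - p(23) - p(15)
= 952050665 + 851376628 - 607163746 - 483502844 + 271248950 + 190569292 - 82010177 - 49995925 + 15796476 + 8118264 - 1741630 - 715220 + 89134 + 26015 - 1255 - 176
= 1064144451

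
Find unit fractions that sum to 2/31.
1/16 + 1/496

Greedy algorithm:
2/31: ceiling(31/2) = 16, use 1/16
1/496: ceiling(496/1) = 496, use 1/496
Result: 2/31 = 1/16 + 1/496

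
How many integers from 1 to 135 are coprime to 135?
72

135 = 3^3 × 5
φ(n) = n × ∏(1 - 1/p) for each prime p dividing n
φ(135) = 135 × (1 - 1/3) × (1 - 1/5) = 72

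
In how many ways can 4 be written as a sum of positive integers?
5

p(n) counts ways to write n as a sum of positive integers (order ignored).
Examples: 4; 3 + 1; 2 + 2; 2 + 1 + 1; 1 + 1 + 1 + 1
p(4) = 5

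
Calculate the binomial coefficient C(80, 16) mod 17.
0

Using Lucas' theorem:
Write n=80 and k=16 in base 17:
n in base 17: [4, 12]
k in base 17: [0, 16]
C(80,16) mod 17 = ∏ C(n_i, k_i) mod 17
Digit binomials (mod 17): C(4,0) = 1; C(12,16) = 0 (k_i > n_i)
Product: 1 × 0 = 0 ≡ 0 (mod 17)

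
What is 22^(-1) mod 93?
55

gcd(22, 93) = 1, so the inverse exists.
Extended Euclidean algorithm on (93, 22):
93 = 4 × 22 + 5  ⟹  5 = (1)·93 + (-4)·22
22 = 4 × 5 + 2  ⟹  2 = (-4)·93 + (17)·22
5 = 2 × 2 + 1  ⟹  1 = (9)·93 + (-38)·22
So (-38)·22 ≡ 1 (mod 93), i.e. 22^(-1) ≡ -38 ≡ 55 (mod 93).
Check: 22 × 55 = 1210 ≡ 1 (mod 93)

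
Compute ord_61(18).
60

61 is prime, so ord(18) divides φ(61) = 60.
Divisors of 60: 1, 2, 3, 4, 5, 6, 10, 12, 15, 20, 30, 60.
Repeated squaring: 18^1 ≡ 18, 18^2 ≡ 19, 18^4 ≡ 56, 18^8 ≡ 25, 18^16 ≡ 15, 18^32 ≡ 42 (mod 61).
Test 18^d mod 61 for each divisor d in increasing order:
18^1 ≡ 18
18^2 ≡ 19
18^3 = 18^2·18^1 ≡ 37
18^4 ≡ 56
18^5 = 18^4·18^1 ≡ 32
18^6 = 18^4·18^2 ≡ 27
18^10 = 18^8·18^2 ≡ 48
18^12 = 18^8·18^4 ≡ 58
18^15 = 18^8·18^4·18^2·18^1 ≡ 11
18^20 = 18^16·18^4 ≡ 47
18^30 = 18^16·18^8·18^4·18^2 ≡ 60
18^60 = 18^32·18^16·18^8·18^4 ≡ 1  ← first divisor giving 1
The order is 60.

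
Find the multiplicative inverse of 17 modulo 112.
33

gcd(17, 112) = 1, so the inverse exists.
Extended Euclidean algorithm on (112, 17):
112 = 6 × 17 + 10  ⟹  10 = (1)·112 + (-6)·17
17 = 1 × 10 + 7  ⟹  7 = (-1)·112 + (7)·17
10 = 1 × 7 + 3  ⟹  3 = (2)·112 + (-13)·17
7 = 2 × 3 + 1  ⟹  1 = (-5)·112 + (33)·17
So (33)·17 ≡ 1 (mod 112), i.e. 17^(-1) ≡ 33 (mod 112).
Check: 17 × 33 = 561 ≡ 1 (mod 112)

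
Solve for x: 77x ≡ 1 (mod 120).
53

gcd(77, 120) = 1, so the inverse exists.
Extended Euclidean algorithm on (120, 77):
120 = 1 × 77 + 43  ⟹  43 = (1)·120 + (-1)·77
77 = 1 × 43 + 34  ⟹  34 = (-1)·120 + (2)·77
43 = 1 × 34 + 9  ⟹  9 = (2)·120 + (-3)·77
34 = 3 × 9 + 7  ⟹  7 = (-7)·120 + (11)·77
9 = 1 × 7 + 2  ⟹  2 = (9)·120 + (-14)·77
7 = 3 × 2 + 1  ⟹  1 = (-34)·120 + (53)·77
So (53)·77 ≡ 1 (mod 120), i.e. 77^(-1) ≡ 53 (mod 120).
Check: 77 × 53 = 4081 ≡ 1 (mod 120)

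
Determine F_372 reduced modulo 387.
315

Matrix identity: Q^n = [[F_(n+1), F_n], [F_n, F_(n-1)]] with Q = [[1,1],[1,0]].
n = 372 = 101110100₂. Square-and-multiply, entries mod 387:
Q^1 = [[1,1],[1,0]]
Q^2 = (Q^1)² = [[2,1],[1,1]]
Q^5 = (Q^2)²·Q = [[8,5],[5,3]]
Q^11 = (Q^5)²·Q = [[144,89],[89,55]]
Q^23 = (Q^11)²·Q = [[315,19],[19,296]]
Q^46 = (Q^23)² = [[127,386],[386,128]]
Q^93 = (Q^46)²·Q = [[8,263],[263,132]]
Q^186 = (Q^93)² = [[347,55],[55,292]]
Q^372 = (Q^186)² = [[368,315],[315,53]]
F_372 mod 387 = Q^372[0][1] = 315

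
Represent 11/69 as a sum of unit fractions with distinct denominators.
1/7 + 1/61 + 1/5893 + 1/86812730 + 1/15072900093293070

Greedy algorithm:
11/69: ceiling(69/11) = 7, use 1/7
8/483: ceiling(483/8) = 61, use 1/61
5/29463: ceiling(29463/5) = 5893, use 1/5893
2/173625459: ceiling(173625459/2) = 86812730, use 1/86812730
1/15072900093293070: ceiling(15072900093293070/1) = 15072900093293070, use 1/15072900093293070
Result: 11/69 = 1/7 + 1/61 + 1/5893 + 1/86812730 + 1/15072900093293070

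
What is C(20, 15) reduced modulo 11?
5

Using Lucas' theorem:
Write n=20 and k=15 in base 11:
n in base 11: [1, 9]
k in base 11: [1, 4]
C(20,15) mod 11 = ∏ C(n_i, k_i) mod 11
Digit binomials (mod 11): C(1,1) = 1; C(9,4) = 126 ≡ 5
Product: 1 × 5 = 5 ≡ 5 (mod 11)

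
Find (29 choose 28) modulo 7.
1

Using Lucas' theorem:
Write n=29 and k=28 in base 7:
n in base 7: [4, 1]
k in base 7: [4, 0]
C(29,28) mod 7 = ∏ C(n_i, k_i) mod 7
Digit binomials (mod 7): C(4,4) = 1; C(1,0) = 1
Product: 1 × 1 = 1 ≡ 1 (mod 7)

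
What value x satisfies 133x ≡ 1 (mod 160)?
77

gcd(133, 160) = 1, so the inverse exists.
Extended Euclidean algorithm on (160, 133):
160 = 1 × 133 + 27  ⟹  27 = (1)·160 + (-1)·133
133 = 4 × 27 + 25  ⟹  25 = (-4)·160 + (5)·133
27 = 1 × 25 + 2  ⟹  2 = (5)·160 + (-6)·133
25 = 12 × 2 + 1  ⟹  1 = (-64)·160 + (77)·133
So (77)·133 ≡ 1 (mod 160), i.e. 133^(-1) ≡ 77 (mod 160).
Check: 133 × 77 = 10241 ≡ 1 (mod 160)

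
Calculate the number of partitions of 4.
5

p(n) counts ways to write n as a sum of positive integers (order ignored).
Examples: 4; 3 + 1; 2 + 2; 2 + 1 + 1; 1 + 1 + 1 + 1
p(4) = 5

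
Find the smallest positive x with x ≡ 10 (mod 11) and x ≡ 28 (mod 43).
329

Using Chinese Remainder Theorem:
M = 11 × 43 = 473
M1 = 43, M2 = 11
y1 = 43^(-1) mod 11 = 10
y2 = 11^(-1) mod 43 = 4
x = (10×43×10 + 28×11×4) mod 473 = 329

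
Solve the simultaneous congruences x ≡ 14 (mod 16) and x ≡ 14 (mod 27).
14

Using Chinese Remainder Theorem:
M = 16 × 27 = 432
M1 = 27, M2 = 16
y1 = 27^(-1) mod 16 = 3
y2 = 16^(-1) mod 27 = 22
x = (14×27×3 + 14×16×22) mod 432 = 14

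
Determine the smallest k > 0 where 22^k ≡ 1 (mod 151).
75

151 is prime, so ord(22) divides φ(151) = 150.
Divisors of 150: 1, 2, 3, 5, 6, 10, 15, 25, 30, 50, 75, 150.
Repeated squaring: 22^1 ≡ 22, 22^2 ≡ 31, 22^4 ≡ 55, 22^8 ≡ 5, 22^16 ≡ 25, 22^32 ≡ 21, 22^64 ≡ 139, 22^128 ≡ 144 (mod 151).
Test 22^d mod 151 for each divisor d in increasing order:
22^1 ≡ 22
22^2 ≡ 31
22^3 = 22^2·22^1 ≡ 78
22^5 = 22^4·22^1 ≡ 2
22^6 = 22^4·22^2 ≡ 44
22^10 = 22^8·22^2 ≡ 4
22^15 = 22^8·22^4·22^2·22^1 ≡ 8
22^25 = 22^16·22^8·22^1 ≡ 32
22^30 = 22^16·22^8·22^4·22^2 ≡ 64
22^50 = 22^32·22^16·22^2 ≡ 118
22^75 = 22^64·22^8·22^2·22^1 ≡ 1  ← first divisor giving 1
The order is 75.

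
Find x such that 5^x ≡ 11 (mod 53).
30

Baby-step giant-step with step n = ⌈√53⌉ = 8.
Baby steps 5^j mod 53 (j:value) for j=0..7: 0:1, 1:5, 2:25, 3:19, 4:42, 5:51, 6:43, 7:3.
Giant-step multiplier: 5^(-8) ≡ 5^(52-8) = 5^44 ≡ 46 (mod 53).
Giant steps γ_i = 11·46^i mod 53: γ_0=11, γ_1=29, γ_2=9, γ_3=43 (in table at j=6).
x = i·n + j = 3·8 + 6 = 30.
Check: 5^30 ≡ 11 (mod 53).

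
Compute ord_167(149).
166

167 is prime, so ord(149) divides φ(167) = 166.
Divisors of 166: 1, 2, 83, 166.
Repeated squaring: 149^1 ≡ 149, 149^2 ≡ 157, 149^4 ≡ 100, 149^8 ≡ 147, 149^16 ≡ 66, 149^32 ≡ 14, 149^64 ≡ 29, 149^128 ≡ 6 (mod 167).
Test 149^d mod 167 for each divisor d in increasing order:
149^1 ≡ 149
149^2 ≡ 157
149^83 = 149^64·149^16·149^2·149^1 ≡ 166
149^166 = 149^128·149^32·149^4·149^2 ≡ 1  ← first divisor giving 1
The order is 166.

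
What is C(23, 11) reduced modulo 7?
0

Using Lucas' theorem:
Write n=23 and k=11 in base 7:
n in base 7: [3, 2]
k in base 7: [1, 4]
C(23,11) mod 7 = ∏ C(n_i, k_i) mod 7
Digit binomials (mod 7): C(3,1) = 3; C(2,4) = 0 (k_i > n_i)
Product: 3 × 0 = 0 ≡ 0 (mod 7)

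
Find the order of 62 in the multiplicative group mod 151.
75

151 is prime, so ord(62) divides φ(151) = 150.
Divisors of 150: 1, 2, 3, 5, 6, 10, 15, 25, 30, 50, 75, 150.
Repeated squaring: 62^1 ≡ 62, 62^2 ≡ 69, 62^4 ≡ 80, 62^8 ≡ 58, 62^16 ≡ 42, 62^32 ≡ 103, 62^64 ≡ 39, 62^128 ≡ 11 (mod 151).
Test 62^d mod 151 for each divisor d in increasing order:
62^1 ≡ 62
62^2 ≡ 69
62^3 = 62^2·62^1 ≡ 50
62^5 = 62^4·62^1 ≡ 128
62^6 = 62^4·62^2 ≡ 84
62^10 = 62^8·62^2 ≡ 76
62^15 = 62^8·62^4·62^2·62^1 ≡ 64
62^25 = 62^16·62^8·62^1 ≡ 32
62^30 = 62^16·62^8·62^4·62^2 ≡ 19
62^50 = 62^32·62^16·62^2 ≡ 118
62^75 = 62^64·62^8·62^2·62^1 ≡ 1  ← first divisor giving 1
The order is 75.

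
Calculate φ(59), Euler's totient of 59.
58

59 = 59
φ(n) = n × ∏(1 - 1/p) for each prime p dividing n
φ(59) = 59 × (1 - 1/59) = 58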